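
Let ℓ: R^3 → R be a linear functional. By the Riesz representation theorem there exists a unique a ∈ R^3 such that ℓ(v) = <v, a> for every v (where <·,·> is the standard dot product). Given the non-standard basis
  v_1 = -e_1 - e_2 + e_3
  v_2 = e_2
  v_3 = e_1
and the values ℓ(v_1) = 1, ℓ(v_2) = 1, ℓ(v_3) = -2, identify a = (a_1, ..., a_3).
a = (-2, 1, 0)

Write a = (a_1, ..., a_3) in the standard basis. For each basis vector v_i, ℓ(v_i) = <v_i, a> is a linear equation in the a_j's. Collect the n equations into a matrix system V a = ℓ, where row i of V is v_i (expressed in the standard basis). Since V is invertible (lower-triangular with 1s on the diagonal, up to permutation), solve by back-substitution:
  V =
[[-1, -1, 1],
 [0, 1, 0],
 [1, 0, 0]]
  V a = (1, 1, -2)
Solving gives a = (-2, 1, 0).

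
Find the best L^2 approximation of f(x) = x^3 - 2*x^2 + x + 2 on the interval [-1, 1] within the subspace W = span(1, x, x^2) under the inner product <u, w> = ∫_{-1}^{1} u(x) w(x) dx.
g(x) = -2*x^2 + 8*x/5 + 2

The best approximation g ∈ W is the orthogonal projection of f onto W. Writing g = a_0 + a_1 x + a_2 x^2, the coefficients solve the normal equations G · a = b where
  G_{ij} = <φ_i, φ_j> and b_i = <f, φ_i>, with φ_0 = 1, φ_1 = x, φ_2 = x^2.
G =
  [2, 0, 2/3]
  [0, 2/3, 0]
  [2/3, 0, 2/5],
b = (8/3, 16/15, 8/15).
Solving gives a_0 = 2, a_1 = 8/5, a_2 = -2, so
  g(x) = -2*x^2 + 8*x/5 + 2.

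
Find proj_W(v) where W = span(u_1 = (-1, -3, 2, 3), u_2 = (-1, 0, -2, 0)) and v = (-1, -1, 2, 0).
proj_W(v) = (7/53, -93/106, 76/53, 93/106)

Set up U = [u_1 | ... | u_2] ∈ R^(4×2). The projector onto W = col(U) is P = U (U^T U)^(-1) U^T.
Compute U^T U =
  [23, -3]
  [-3, 5],
and U^T v = (8, -3).
Solve U^T U · c = U^T v for the coefficients: c = (31/106, -45/106). The projection is proj_W(v) = U c.
Check: (v - proj_W(v)) · u_1 = 0  (should be 0).
Check: (v - proj_W(v)) · u_2 = 0  (should be 0).
Result: proj_W(v) = (7/53, -93/106, 76/53, 93/106).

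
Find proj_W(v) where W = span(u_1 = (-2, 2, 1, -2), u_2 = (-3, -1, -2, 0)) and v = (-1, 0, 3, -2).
proj_W(v) = (-93/178, 321/178, 123/89, -132/89)

Set up U = [u_1 | ... | u_2] ∈ R^(4×2). The projector onto W = col(U) is P = U (U^T U)^(-1) U^T.
Compute U^T U =
  [13, 2]
  [2, 14],
and U^T v = (9, -3).
Solve U^T U · c = U^T v for the coefficients: c = (66/89, -57/178). The projection is proj_W(v) = U c.
Check: (v - proj_W(v)) · u_1 = 0  (should be 0).
Check: (v - proj_W(v)) · u_2 = 0  (should be 0).
Result: proj_W(v) = (-93/178, 321/178, 123/89, -132/89).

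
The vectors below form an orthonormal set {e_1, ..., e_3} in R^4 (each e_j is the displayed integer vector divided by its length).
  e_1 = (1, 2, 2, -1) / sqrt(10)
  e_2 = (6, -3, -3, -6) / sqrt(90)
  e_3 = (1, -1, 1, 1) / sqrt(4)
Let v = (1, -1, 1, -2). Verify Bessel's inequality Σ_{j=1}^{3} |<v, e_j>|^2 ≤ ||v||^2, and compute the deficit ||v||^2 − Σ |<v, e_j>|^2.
Σ |<v, e_j>|^2 = 19/4; ||v||^2 = 7; deficit = 9/4

Write each e_j = u_j / sqrt(<u_j, u_j>) where u_j is the displayed integer vector. Then <v, e_j> = <v, u_j> / sqrt(<u_j, u_j>), so |<v, e_j>|^2 = <v, u_j>^2 / <u_j, u_j>.
Coefficients: <v, e_1> = 3/sqrt(10), <v, e_2> = 18/sqrt(90), <v, e_3> = 1/sqrt(4).
Square and sum: Σ |<v, e_j>|^2 = 19/4.
Compute ||v||^2 = v·v = 7.
Deficit = 7 − 19/4 = 9/4 ≥ 0, confirming Bessel's inequality. (The deficit equals ||v − Σ <v,e_j> e_j||^2, the squared distance from v to span{e_j}.)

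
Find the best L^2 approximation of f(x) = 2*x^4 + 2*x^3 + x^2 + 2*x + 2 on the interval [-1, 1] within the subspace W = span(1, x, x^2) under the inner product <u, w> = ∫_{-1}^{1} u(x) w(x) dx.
g(x) = 19*x^2/7 + 16*x/5 + 64/35

The best approximation g ∈ W is the orthogonal projection of f onto W. Writing g = a_0 + a_1 x + a_2 x^2, the coefficients solve the normal equations G · a = b where
  G_{ij} = <φ_i, φ_j> and b_i = <f, φ_i>, with φ_0 = 1, φ_1 = x, φ_2 = x^2.
G =
  [2, 0, 2/3]
  [0, 2/3, 0]
  [2/3, 0, 2/5],
b = (82/15, 32/15, 242/105).
Solving gives a_0 = 64/35, a_1 = 16/5, a_2 = 19/7, so
  g(x) = 19*x^2/7 + 16*x/5 + 64/35.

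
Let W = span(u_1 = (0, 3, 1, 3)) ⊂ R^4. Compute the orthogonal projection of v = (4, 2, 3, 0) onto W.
proj_W(v) = (0, 27/19, 9/19, 27/19)

Set up U = [u_1 | ... | u_1] ∈ R^(4×1). The projector onto W = col(U) is P = U (U^T U)^(-1) U^T.
Compute U^T U =
  [19],
and U^T v = (9).
Solve U^T U · c = U^T v for the coefficients: c = (9/19). The projection is proj_W(v) = U c.
Check: (v - proj_W(v)) · u_1 = 0  (should be 0).
Result: proj_W(v) = (0, 27/19, 9/19, 27/19).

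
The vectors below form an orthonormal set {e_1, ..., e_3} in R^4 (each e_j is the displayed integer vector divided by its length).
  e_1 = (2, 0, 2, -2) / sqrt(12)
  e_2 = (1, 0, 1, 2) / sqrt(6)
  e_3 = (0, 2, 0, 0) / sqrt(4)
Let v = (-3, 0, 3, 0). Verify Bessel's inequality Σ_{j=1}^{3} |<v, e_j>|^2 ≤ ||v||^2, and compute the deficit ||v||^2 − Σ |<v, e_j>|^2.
Σ |<v, e_j>|^2 = 0; ||v||^2 = 18; deficit = 18

Write each e_j = u_j / sqrt(<u_j, u_j>) where u_j is the displayed integer vector. Then <v, e_j> = <v, u_j> / sqrt(<u_j, u_j>), so |<v, e_j>|^2 = <v, u_j>^2 / <u_j, u_j>.
Coefficients: <v, e_1> = 0/sqrt(12), <v, e_2> = 0/sqrt(6), <v, e_3> = 0/sqrt(4).
Square and sum: Σ |<v, e_j>|^2 = 0.
Compute ||v||^2 = v·v = 18.
Deficit = 18 − 0 = 18 ≥ 0, confirming Bessel's inequality. (The deficit equals ||v − Σ <v,e_j> e_j||^2, the squared distance from v to span{e_j}.)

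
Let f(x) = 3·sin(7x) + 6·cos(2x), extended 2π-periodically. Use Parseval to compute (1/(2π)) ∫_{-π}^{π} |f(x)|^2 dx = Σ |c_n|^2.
Σ |c_n|^2 = 45/2

Expand |f|^2 and use orthogonality of {sin(nx), cos(mx)} on [-π, π]:
  ∫_{-π}^{π} sin(nx)^2 dx = π, ∫ cos(mx)^2 dx = π, and cross terms integrate to 0.
So ∫_{-π}^{π} f(x)^2 dx = 3^2 · π + 6^2 · π = (9 + 36)π.
Divide by 2π: (9 + 36)/2 = 45/2.
By Parseval, this equals Σ |c_n|^2.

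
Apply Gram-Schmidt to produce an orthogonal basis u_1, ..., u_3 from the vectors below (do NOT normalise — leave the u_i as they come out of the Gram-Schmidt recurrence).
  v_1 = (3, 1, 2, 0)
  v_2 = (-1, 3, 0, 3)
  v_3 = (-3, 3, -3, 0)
Orthogonal basis:
  u_1 = (3, 1, 2, 0)
  u_2 = (-1, 3, 0, 3)
  u_3 = (27/133, 261/133, -9/7, -36/19)

Apply the Gram-Schmidt recurrence
  u_1 = v_1
  u_i = v_i − Σ_{j<i} ((v_i · u_j) / (u_j · u_j)) · u_j.

Step by step this gives:
  u_1 = (3, 1, 2, 0)
  u_2 = (-1, 3, 0, 3)
  u_3 = (27/133, 261/133, -9/7, -36/19)

Orthogonality check:
  u_2 · u_1 = 0 (should be 0)
  u_3 · u_1 = 0 (should be 0)
  u_3 · u_2 = 0 (should be 0)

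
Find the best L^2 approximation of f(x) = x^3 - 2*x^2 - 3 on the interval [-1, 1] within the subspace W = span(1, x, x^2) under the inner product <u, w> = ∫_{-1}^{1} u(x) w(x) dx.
g(x) = -2*x^2 + 3*x/5 - 3

The best approximation g ∈ W is the orthogonal projection of f onto W. Writing g = a_0 + a_1 x + a_2 x^2, the coefficients solve the normal equations G · a = b where
  G_{ij} = <φ_i, φ_j> and b_i = <f, φ_i>, with φ_0 = 1, φ_1 = x, φ_2 = x^2.
G =
  [2, 0, 2/3]
  [0, 2/3, 0]
  [2/3, 0, 2/5],
b = (-22/3, 2/5, -14/5).
Solving gives a_0 = -3, a_1 = 3/5, a_2 = -2, so
  g(x) = -2*x^2 + 3*x/5 - 3.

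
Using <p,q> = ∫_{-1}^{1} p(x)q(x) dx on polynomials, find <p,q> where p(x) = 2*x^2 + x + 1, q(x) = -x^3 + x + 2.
<p,q> = 104/15

Expand the product: p(x)·q(x) = -2*x^5 - x^4 + x^3 + 5*x^2 + 3*x + 2.
∫_{-1}^{1} of each monomial x^k gives [2/(k+1) if k even, 0 if k odd]. Integrating term-by-term (or equivalently evaluating the antiderivative F(x) = -x^6/3 - x^5/5 + x^4/4 + 5*x^3/3 + 3*x^2/2 + 2*x at the endpoints):
  F(1) − F(−1) = 293/60 − (-41/20) = 104/15.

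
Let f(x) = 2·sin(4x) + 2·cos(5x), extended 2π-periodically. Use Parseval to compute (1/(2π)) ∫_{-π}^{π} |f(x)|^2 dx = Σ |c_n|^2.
Σ |c_n|^2 = 4

Expand |f|^2 and use orthogonality of {sin(nx), cos(mx)} on [-π, π]:
  ∫_{-π}^{π} sin(nx)^2 dx = π, ∫ cos(mx)^2 dx = π, and cross terms integrate to 0.
So ∫_{-π}^{π} f(x)^2 dx = 2^2 · π + 2^2 · π = (4 + 4)π.
Divide by 2π: (4 + 4)/2 = 4.
By Parseval, this equals Σ |c_n|^2.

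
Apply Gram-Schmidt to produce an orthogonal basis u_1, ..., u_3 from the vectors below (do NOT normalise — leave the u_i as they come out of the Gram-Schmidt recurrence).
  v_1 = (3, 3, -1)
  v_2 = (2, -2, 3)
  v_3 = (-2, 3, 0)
Orthogonal basis:
  u_1 = (3, 3, -1)
  u_2 = (47/19, -29/19, 54/19)
  u_3 = (-329/314, 517/314, 282/157)

Apply the Gram-Schmidt recurrence
  u_1 = v_1
  u_i = v_i − Σ_{j<i} ((v_i · u_j) / (u_j · u_j)) · u_j.

Step by step this gives:
  u_1 = (3, 3, -1)
  u_2 = (47/19, -29/19, 54/19)
  u_3 = (-329/314, 517/314, 282/157)

Orthogonality check:
  u_2 · u_1 = 0 (should be 0)
  u_3 · u_1 = 0 (should be 0)
  u_3 · u_2 = 0 (should be 0)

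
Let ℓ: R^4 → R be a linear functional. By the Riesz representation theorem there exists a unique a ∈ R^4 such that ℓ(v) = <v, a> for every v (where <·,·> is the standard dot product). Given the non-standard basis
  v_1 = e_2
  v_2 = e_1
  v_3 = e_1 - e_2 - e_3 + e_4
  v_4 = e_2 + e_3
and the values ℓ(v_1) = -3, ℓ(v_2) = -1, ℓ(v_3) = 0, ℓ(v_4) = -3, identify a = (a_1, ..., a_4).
a = (-1, -3, 0, -2)

Write a = (a_1, ..., a_4) in the standard basis. For each basis vector v_i, ℓ(v_i) = <v_i, a> is a linear equation in the a_j's. Collect the n equations into a matrix system V a = ℓ, where row i of V is v_i (expressed in the standard basis). Since V is invertible (lower-triangular with 1s on the diagonal, up to permutation), solve by back-substitution:
  V =
[[0, 1, 0, 0],
 [1, 0, 0, 0],
 [1, -1, -1, 1],
 [0, 1, 1, 0]]
  V a = (-3, -1, 0, -3)
Solving gives a = (-1, -3, 0, -2).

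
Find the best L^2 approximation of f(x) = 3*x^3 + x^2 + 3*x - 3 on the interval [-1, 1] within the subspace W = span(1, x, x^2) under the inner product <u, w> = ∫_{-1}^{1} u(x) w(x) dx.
g(x) = x^2 + 24*x/5 - 3

The best approximation g ∈ W is the orthogonal projection of f onto W. Writing g = a_0 + a_1 x + a_2 x^2, the coefficients solve the normal equations G · a = b where
  G_{ij} = <φ_i, φ_j> and b_i = <f, φ_i>, with φ_0 = 1, φ_1 = x, φ_2 = x^2.
G =
  [2, 0, 2/3]
  [0, 2/3, 0]
  [2/3, 0, 2/5],
b = (-16/3, 16/5, -8/5).
Solving gives a_0 = -3, a_1 = 24/5, a_2 = 1, so
  g(x) = x^2 + 24*x/5 - 3.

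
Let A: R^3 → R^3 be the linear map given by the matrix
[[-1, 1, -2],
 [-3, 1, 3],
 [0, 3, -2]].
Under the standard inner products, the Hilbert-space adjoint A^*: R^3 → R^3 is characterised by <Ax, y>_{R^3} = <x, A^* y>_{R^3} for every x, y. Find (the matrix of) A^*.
A^* = A^T =
[[-1, -3, 0],
 [1, 1, 3],
 [-2, 3, -2]]

For real matrices with standard dot products, the defining identity <Ax, y> = <x, A^* y> gives (Ax)^T y = x^T (A^*) y, i.e. x^T A^T y = x^T (A^*) y. Since this holds for all x, y, we must have A^* = A^T. Therefore
A^* =
[[-1, -3, 0],
 [1, 1, 3],
 [-2, 3, -2]].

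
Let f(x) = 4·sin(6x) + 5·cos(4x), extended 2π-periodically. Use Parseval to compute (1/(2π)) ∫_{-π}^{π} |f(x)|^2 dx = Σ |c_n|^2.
Σ |c_n|^2 = 41/2

Expand |f|^2 and use orthogonality of {sin(nx), cos(mx)} on [-π, π]:
  ∫_{-π}^{π} sin(nx)^2 dx = π, ∫ cos(mx)^2 dx = π, and cross terms integrate to 0.
So ∫_{-π}^{π} f(x)^2 dx = 4^2 · π + 5^2 · π = (16 + 25)π.
Divide by 2π: (16 + 25)/2 = 41/2.
By Parseval, this equals Σ |c_n|^2.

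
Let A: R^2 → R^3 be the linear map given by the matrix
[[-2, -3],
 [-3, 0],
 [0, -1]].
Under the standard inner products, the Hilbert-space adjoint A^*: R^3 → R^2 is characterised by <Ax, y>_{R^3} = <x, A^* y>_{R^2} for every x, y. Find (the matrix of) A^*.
A^* = A^T =
[[-2, -3, 0],
 [-3, 0, -1]]

For real matrices with standard dot products, the defining identity <Ax, y> = <x, A^* y> gives (Ax)^T y = x^T (A^*) y, i.e. x^T A^T y = x^T (A^*) y. Since this holds for all x, y, we must have A^* = A^T. Therefore
A^* =
[[-2, -3, 0],
 [-3, 0, -1]].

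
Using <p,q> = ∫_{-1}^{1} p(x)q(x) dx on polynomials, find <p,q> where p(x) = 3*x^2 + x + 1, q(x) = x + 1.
<p,q> = 14/3

Expand the product: p(x)·q(x) = 3*x^3 + 4*x^2 + 2*x + 1.
∫_{-1}^{1} of each monomial x^k gives [2/(k+1) if k even, 0 if k odd]. Integrating term-by-term (or equivalently evaluating the antiderivative F(x) = 3*x^4/4 + 4*x^3/3 + x^2 + x at the endpoints):
  F(1) − F(−1) = 49/12 − (-7/12) = 14/3.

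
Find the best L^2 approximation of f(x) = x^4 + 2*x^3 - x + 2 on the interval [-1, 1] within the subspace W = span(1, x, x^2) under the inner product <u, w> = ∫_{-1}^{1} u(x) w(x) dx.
g(x) = 6*x^2/7 + x/5 + 67/35

The best approximation g ∈ W is the orthogonal projection of f onto W. Writing g = a_0 + a_1 x + a_2 x^2, the coefficients solve the normal equations G · a = b where
  G_{ij} = <φ_i, φ_j> and b_i = <f, φ_i>, with φ_0 = 1, φ_1 = x, φ_2 = x^2.
G =
  [2, 0, 2/3]
  [0, 2/3, 0]
  [2/3, 0, 2/5],
b = (22/5, 2/15, 34/21).
Solving gives a_0 = 67/35, a_1 = 1/5, a_2 = 6/7, so
  g(x) = 6*x^2/7 + x/5 + 67/35.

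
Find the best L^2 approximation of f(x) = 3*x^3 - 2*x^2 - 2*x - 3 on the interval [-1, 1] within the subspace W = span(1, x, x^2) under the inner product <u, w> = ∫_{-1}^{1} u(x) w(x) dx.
g(x) = -2*x^2 - x/5 - 3

The best approximation g ∈ W is the orthogonal projection of f onto W. Writing g = a_0 + a_1 x + a_2 x^2, the coefficients solve the normal equations G · a = b where
  G_{ij} = <φ_i, φ_j> and b_i = <f, φ_i>, with φ_0 = 1, φ_1 = x, φ_2 = x^2.
G =
  [2, 0, 2/3]
  [0, 2/3, 0]
  [2/3, 0, 2/5],
b = (-22/3, -2/15, -14/5).
Solving gives a_0 = -3, a_1 = -1/5, a_2 = -2, so
  g(x) = -2*x^2 - x/5 - 3.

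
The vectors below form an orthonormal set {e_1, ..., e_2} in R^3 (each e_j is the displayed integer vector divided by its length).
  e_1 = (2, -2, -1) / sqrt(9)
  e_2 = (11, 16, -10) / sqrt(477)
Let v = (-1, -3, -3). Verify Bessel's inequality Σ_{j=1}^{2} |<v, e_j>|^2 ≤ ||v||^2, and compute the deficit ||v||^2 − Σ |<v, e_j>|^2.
Σ |<v, e_j>|^2 = 382/53; ||v||^2 = 19; deficit = 625/53

Write each e_j = u_j / sqrt(<u_j, u_j>) where u_j is the displayed integer vector. Then <v, e_j> = <v, u_j> / sqrt(<u_j, u_j>), so |<v, e_j>|^2 = <v, u_j>^2 / <u_j, u_j>.
Coefficients: <v, e_1> = 7/sqrt(9), <v, e_2> = -29/sqrt(477).
Square and sum: Σ |<v, e_j>|^2 = 382/53.
Compute ||v||^2 = v·v = 19.
Deficit = 19 − 382/53 = 625/53 ≥ 0, confirming Bessel's inequality. (The deficit equals ||v − Σ <v,e_j> e_j||^2, the squared distance from v to span{e_j}.)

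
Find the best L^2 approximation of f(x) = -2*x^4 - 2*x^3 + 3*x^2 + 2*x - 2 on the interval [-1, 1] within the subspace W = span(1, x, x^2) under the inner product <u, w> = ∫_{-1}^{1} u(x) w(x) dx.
g(x) = 9*x^2/7 + 4*x/5 - 64/35

The best approximation g ∈ W is the orthogonal projection of f onto W. Writing g = a_0 + a_1 x + a_2 x^2, the coefficients solve the normal equations G · a = b where
  G_{ij} = <φ_i, φ_j> and b_i = <f, φ_i>, with φ_0 = 1, φ_1 = x, φ_2 = x^2.
G =
  [2, 0, 2/3]
  [0, 2/3, 0]
  [2/3, 0, 2/5],
b = (-14/5, 8/15, -74/105).
Solving gives a_0 = -64/35, a_1 = 4/5, a_2 = 9/7, so
  g(x) = 9*x^2/7 + 4*x/5 - 64/35.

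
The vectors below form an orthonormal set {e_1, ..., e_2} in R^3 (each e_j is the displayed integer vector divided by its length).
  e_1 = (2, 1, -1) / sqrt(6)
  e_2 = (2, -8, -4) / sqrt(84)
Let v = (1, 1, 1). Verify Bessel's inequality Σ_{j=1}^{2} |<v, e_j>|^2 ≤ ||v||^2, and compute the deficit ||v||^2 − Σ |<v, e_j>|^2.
Σ |<v, e_j>|^2 = 13/7; ||v||^2 = 3; deficit = 8/7

Write each e_j = u_j / sqrt(<u_j, u_j>) where u_j is the displayed integer vector. Then <v, e_j> = <v, u_j> / sqrt(<u_j, u_j>), so |<v, e_j>|^2 = <v, u_j>^2 / <u_j, u_j>.
Coefficients: <v, e_1> = 2/sqrt(6), <v, e_2> = -10/sqrt(84).
Square and sum: Σ |<v, e_j>|^2 = 13/7.
Compute ||v||^2 = v·v = 3.
Deficit = 3 − 13/7 = 8/7 ≥ 0, confirming Bessel's inequality. (The deficit equals ||v − Σ <v,e_j> e_j||^2, the squared distance from v to span{e_j}.)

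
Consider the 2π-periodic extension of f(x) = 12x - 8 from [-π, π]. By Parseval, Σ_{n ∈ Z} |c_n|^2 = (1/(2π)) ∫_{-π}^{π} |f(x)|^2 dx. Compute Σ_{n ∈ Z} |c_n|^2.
Σ |c_n|^2 = 48π^2 + 64

Expand and integrate term by term over [-π, π]:
  ∫ (12x)^2 dx = 144·(2π^3/3); ∫ 2·12·(-8)·x dx = 0 (odd integrand); ∫ (-8)^2 dx = 64·2π.
So (1/(2π)) ∫_{-π}^{π} (12x - 8)^2 dx = 144π^2/3 + 64 = 48π^2 + 64.
Parseval ⇒ Σ |c_n|^2 = 48π^2 + 64.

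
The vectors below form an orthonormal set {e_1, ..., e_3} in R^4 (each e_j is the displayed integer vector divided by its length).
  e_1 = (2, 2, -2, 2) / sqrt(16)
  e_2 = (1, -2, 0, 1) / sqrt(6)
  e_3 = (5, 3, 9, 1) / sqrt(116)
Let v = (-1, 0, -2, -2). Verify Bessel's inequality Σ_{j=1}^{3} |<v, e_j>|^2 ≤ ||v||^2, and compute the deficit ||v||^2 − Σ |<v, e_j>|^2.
Σ |<v, e_j>|^2 = 207/29; ||v||^2 = 9; deficit = 54/29

Write each e_j = u_j / sqrt(<u_j, u_j>) where u_j is the displayed integer vector. Then <v, e_j> = <v, u_j> / sqrt(<u_j, u_j>), so |<v, e_j>|^2 = <v, u_j>^2 / <u_j, u_j>.
Coefficients: <v, e_1> = -2/sqrt(16), <v, e_2> = -3/sqrt(6), <v, e_3> = -25/sqrt(116).
Square and sum: Σ |<v, e_j>|^2 = 207/29.
Compute ||v||^2 = v·v = 9.
Deficit = 9 − 207/29 = 54/29 ≥ 0, confirming Bessel's inequality. (The deficit equals ||v − Σ <v,e_j> e_j||^2, the squared distance from v to span{e_j}.)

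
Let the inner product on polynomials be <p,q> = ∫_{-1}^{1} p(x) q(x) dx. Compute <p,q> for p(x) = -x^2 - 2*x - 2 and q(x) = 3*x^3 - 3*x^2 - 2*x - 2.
<p,q> = 74/5

Expand the product: p(x)·q(x) = -3*x^5 - 3*x^4 + 2*x^3 + 12*x^2 + 8*x + 4.
∫_{-1}^{1} of each monomial x^k gives [2/(k+1) if k even, 0 if k odd]. Integrating term-by-term (or equivalently evaluating the antiderivative F(x) = -x^6/2 - 3*x^5/5 + x^4/2 + 4*x^3 + 4*x^2 + 4*x at the endpoints):
  F(1) − F(−1) = 57/5 − (-17/5) = 74/5.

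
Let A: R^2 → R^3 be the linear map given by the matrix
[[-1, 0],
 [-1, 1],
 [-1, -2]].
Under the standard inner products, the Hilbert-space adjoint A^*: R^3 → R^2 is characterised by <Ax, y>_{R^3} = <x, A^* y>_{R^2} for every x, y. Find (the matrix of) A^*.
A^* = A^T =
[[-1, -1, -1],
 [0, 1, -2]]

For real matrices with standard dot products, the defining identity <Ax, y> = <x, A^* y> gives (Ax)^T y = x^T (A^*) y, i.e. x^T A^T y = x^T (A^*) y. Since this holds for all x, y, we must have A^* = A^T. Therefore
A^* =
[[-1, -1, -1],
 [0, 1, -2]].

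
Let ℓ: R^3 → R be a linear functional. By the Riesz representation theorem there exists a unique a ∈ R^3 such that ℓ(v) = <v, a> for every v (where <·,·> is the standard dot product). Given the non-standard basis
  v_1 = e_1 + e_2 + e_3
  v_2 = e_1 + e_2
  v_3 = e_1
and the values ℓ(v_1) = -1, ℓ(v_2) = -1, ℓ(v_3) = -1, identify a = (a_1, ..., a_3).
a = (-1, 0, 0)

Write a = (a_1, ..., a_3) in the standard basis. For each basis vector v_i, ℓ(v_i) = <v_i, a> is a linear equation in the a_j's. Collect the n equations into a matrix system V a = ℓ, where row i of V is v_i (expressed in the standard basis). Since V is invertible (lower-triangular with 1s on the diagonal, up to permutation), solve by back-substitution:
  V =
[[1, 1, 1],
 [1, 1, 0],
 [1, 0, 0]]
  V a = (-1, -1, -1)
Solving gives a = (-1, 0, 0).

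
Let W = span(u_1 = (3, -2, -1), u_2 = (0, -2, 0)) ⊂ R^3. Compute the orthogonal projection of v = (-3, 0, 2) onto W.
proj_W(v) = (-33/10, 0, 11/10)

Set up U = [u_1 | ... | u_2] ∈ R^(3×2). The projector onto W = col(U) is P = U (U^T U)^(-1) U^T.
Compute U^T U =
  [14, 4]
  [4, 4],
and U^T v = (-11, 0).
Solve U^T U · c = U^T v for the coefficients: c = (-11/10, 11/10). The projection is proj_W(v) = U c.
Check: (v - proj_W(v)) · u_1 = 0  (should be 0).
Check: (v - proj_W(v)) · u_2 = 0  (should be 0).
Result: proj_W(v) = (-33/10, 0, 11/10).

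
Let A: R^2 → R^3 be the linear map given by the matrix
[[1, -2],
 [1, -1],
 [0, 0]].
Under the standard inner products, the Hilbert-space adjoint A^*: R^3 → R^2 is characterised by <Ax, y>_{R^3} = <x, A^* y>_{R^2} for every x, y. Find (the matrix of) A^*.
A^* = A^T =
[[1, 1, 0],
 [-2, -1, 0]]

For real matrices with standard dot products, the defining identity <Ax, y> = <x, A^* y> gives (Ax)^T y = x^T (A^*) y, i.e. x^T A^T y = x^T (A^*) y. Since this holds for all x, y, we must have A^* = A^T. Therefore
A^* =
[[1, 1, 0],
 [-2, -1, 0]].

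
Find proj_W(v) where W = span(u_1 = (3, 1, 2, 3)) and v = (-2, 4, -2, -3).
proj_W(v) = (-45/23, -15/23, -30/23, -45/23)

Set up U = [u_1 | ... | u_1] ∈ R^(4×1). The projector onto W = col(U) is P = U (U^T U)^(-1) U^T.
Compute U^T U =
  [23],
and U^T v = (-15).
Solve U^T U · c = U^T v for the coefficients: c = (-15/23). The projection is proj_W(v) = U c.
Check: (v - proj_W(v)) · u_1 = 0  (should be 0).
Result: proj_W(v) = (-45/23, -15/23, -30/23, -45/23).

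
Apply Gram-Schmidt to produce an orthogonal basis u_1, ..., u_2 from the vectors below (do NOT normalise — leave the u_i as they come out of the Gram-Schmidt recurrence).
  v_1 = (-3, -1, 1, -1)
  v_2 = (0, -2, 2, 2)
Orthogonal basis:
  u_1 = (-3, -1, 1, -1)
  u_2 = (1/2, -11/6, 11/6, 13/6)

Apply the Gram-Schmidt recurrence
  u_1 = v_1
  u_i = v_i − Σ_{j<i} ((v_i · u_j) / (u_j · u_j)) · u_j.

Step by step this gives:
  u_1 = (-3, -1, 1, -1)
  u_2 = (1/2, -11/6, 11/6, 13/6)

Orthogonality check:
  u_2 · u_1 = 0 (should be 0)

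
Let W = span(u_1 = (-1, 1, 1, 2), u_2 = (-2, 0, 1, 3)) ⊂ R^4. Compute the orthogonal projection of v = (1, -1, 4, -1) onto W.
proj_W(v) = (5/17, 9/17, 2/17, -3/17)

Set up U = [u_1 | ... | u_2] ∈ R^(4×2). The projector onto W = col(U) is P = U (U^T U)^(-1) U^T.
Compute U^T U =
  [7, 9]
  [9, 14],
and U^T v = (0, -1).
Solve U^T U · c = U^T v for the coefficients: c = (9/17, -7/17). The projection is proj_W(v) = U c.
Check: (v - proj_W(v)) · u_1 = 0  (should be 0).
Check: (v - proj_W(v)) · u_2 = 0  (should be 0).
Result: proj_W(v) = (5/17, 9/17, 2/17, -3/17).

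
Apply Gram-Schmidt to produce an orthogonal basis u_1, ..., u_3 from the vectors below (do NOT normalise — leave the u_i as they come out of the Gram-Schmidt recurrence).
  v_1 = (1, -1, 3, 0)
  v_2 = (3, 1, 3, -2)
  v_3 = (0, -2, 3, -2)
Orthogonal basis:
  u_1 = (1, -1, 3, 0)
  u_2 = (2, 2, 0, -2)
  u_3 = (-1, -1, 0, -2)

Apply the Gram-Schmidt recurrence
  u_1 = v_1
  u_i = v_i − Σ_{j<i} ((v_i · u_j) / (u_j · u_j)) · u_j.

Step by step this gives:
  u_1 = (1, -1, 3, 0)
  u_2 = (2, 2, 0, -2)
  u_3 = (-1, -1, 0, -2)

Orthogonality check:
  u_2 · u_1 = 0 (should be 0)
  u_3 · u_1 = 0 (should be 0)
  u_3 · u_2 = 0 (should be 0)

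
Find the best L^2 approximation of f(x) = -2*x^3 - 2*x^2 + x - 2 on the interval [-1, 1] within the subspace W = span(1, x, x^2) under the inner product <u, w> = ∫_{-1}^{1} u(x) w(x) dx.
g(x) = -2*x^2 - x/5 - 2

The best approximation g ∈ W is the orthogonal projection of f onto W. Writing g = a_0 + a_1 x + a_2 x^2, the coefficients solve the normal equations G · a = b where
  G_{ij} = <φ_i, φ_j> and b_i = <f, φ_i>, with φ_0 = 1, φ_1 = x, φ_2 = x^2.
G =
  [2, 0, 2/3]
  [0, 2/3, 0]
  [2/3, 0, 2/5],
b = (-16/3, -2/15, -32/15).
Solving gives a_0 = -2, a_1 = -1/5, a_2 = -2, so
  g(x) = -2*x^2 - x/5 - 2.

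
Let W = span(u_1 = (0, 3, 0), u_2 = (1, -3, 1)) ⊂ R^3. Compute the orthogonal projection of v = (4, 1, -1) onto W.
proj_W(v) = (3/2, 1, 3/2)

Set up U = [u_1 | ... | u_2] ∈ R^(3×2). The projector onto W = col(U) is P = U (U^T U)^(-1) U^T.
Compute U^T U =
  [9, -9]
  [-9, 11],
and U^T v = (3, 0).
Solve U^T U · c = U^T v for the coefficients: c = (11/6, 3/2). The projection is proj_W(v) = U c.
Check: (v - proj_W(v)) · u_1 = 0  (should be 0).
Check: (v - proj_W(v)) · u_2 = 0  (should be 0).
Result: proj_W(v) = (3/2, 1, 3/2).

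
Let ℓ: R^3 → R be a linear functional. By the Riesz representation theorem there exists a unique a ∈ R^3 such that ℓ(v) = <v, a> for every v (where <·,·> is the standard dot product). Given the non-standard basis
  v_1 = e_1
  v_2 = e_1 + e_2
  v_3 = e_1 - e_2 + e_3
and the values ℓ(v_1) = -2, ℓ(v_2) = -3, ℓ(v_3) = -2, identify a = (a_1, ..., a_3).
a = (-2, -1, -1)

Write a = (a_1, ..., a_3) in the standard basis. For each basis vector v_i, ℓ(v_i) = <v_i, a> is a linear equation in the a_j's. Collect the n equations into a matrix system V a = ℓ, where row i of V is v_i (expressed in the standard basis). Since V is invertible (lower-triangular with 1s on the diagonal, up to permutation), solve by back-substitution:
  V =
[[1, 0, 0],
 [1, 1, 0],
 [1, -1, 1]]
  V a = (-2, -3, -2)
Solving gives a = (-2, -1, -1).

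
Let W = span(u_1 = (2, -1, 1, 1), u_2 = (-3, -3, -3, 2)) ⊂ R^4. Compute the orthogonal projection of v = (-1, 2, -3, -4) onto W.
proj_W(v) = (-524/201, 523/201, -175/201, -155/67)

Set up U = [u_1 | ... | u_2] ∈ R^(4×2). The projector onto W = col(U) is P = U (U^T U)^(-1) U^T.
Compute U^T U =
  [7, -4]
  [-4, 31],
and U^T v = (-11, -2).
Solve U^T U · c = U^T v for the coefficients: c = (-349/201, -58/201). The projection is proj_W(v) = U c.
Check: (v - proj_W(v)) · u_1 = 0  (should be 0).
Check: (v - proj_W(v)) · u_2 = 0  (should be 0).
Result: proj_W(v) = (-524/201, 523/201, -175/201, -155/67).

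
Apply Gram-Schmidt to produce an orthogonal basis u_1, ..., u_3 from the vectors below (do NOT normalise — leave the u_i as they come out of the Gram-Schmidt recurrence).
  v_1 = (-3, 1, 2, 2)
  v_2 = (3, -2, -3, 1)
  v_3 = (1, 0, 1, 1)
Orthogonal basis:
  u_1 = (-3, 1, 2, 2)
  u_2 = (1/2, -7/6, -4/3, 8/3)
  u_3 = (68/63, 4/27, 212/189, 80/189)

Apply the Gram-Schmidt recurrence
  u_1 = v_1
  u_i = v_i − Σ_{j<i} ((v_i · u_j) / (u_j · u_j)) · u_j.

Step by step this gives:
  u_1 = (-3, 1, 2, 2)
  u_2 = (1/2, -7/6, -4/3, 8/3)
  u_3 = (68/63, 4/27, 212/189, 80/189)

Orthogonality check:
  u_2 · u_1 = 0 (should be 0)
  u_3 · u_1 = 0 (should be 0)
  u_3 · u_2 = 0 (should be 0)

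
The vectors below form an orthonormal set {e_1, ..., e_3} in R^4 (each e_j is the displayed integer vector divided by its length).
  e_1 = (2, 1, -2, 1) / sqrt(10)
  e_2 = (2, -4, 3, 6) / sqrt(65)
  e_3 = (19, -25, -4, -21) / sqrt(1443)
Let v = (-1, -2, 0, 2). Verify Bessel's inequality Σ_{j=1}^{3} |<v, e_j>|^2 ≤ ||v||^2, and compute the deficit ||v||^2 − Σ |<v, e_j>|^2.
Σ |<v, e_j>|^2 = 607/111; ||v||^2 = 9; deficit = 392/111

Write each e_j = u_j / sqrt(<u_j, u_j>) where u_j is the displayed integer vector. Then <v, e_j> = <v, u_j> / sqrt(<u_j, u_j>), so |<v, e_j>|^2 = <v, u_j>^2 / <u_j, u_j>.
Coefficients: <v, e_1> = -2/sqrt(10), <v, e_2> = 18/sqrt(65), <v, e_3> = -11/sqrt(1443).
Square and sum: Σ |<v, e_j>|^2 = 607/111.
Compute ||v||^2 = v·v = 9.
Deficit = 9 − 607/111 = 392/111 ≥ 0, confirming Bessel's inequality. (The deficit equals ||v − Σ <v,e_j> e_j||^2, the squared distance from v to span{e_j}.)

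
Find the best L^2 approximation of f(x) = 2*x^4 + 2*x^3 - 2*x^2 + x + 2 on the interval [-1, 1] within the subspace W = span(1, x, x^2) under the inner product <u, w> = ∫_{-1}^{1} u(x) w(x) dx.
g(x) = -2*x^2/7 + 11*x/5 + 64/35

The best approximation g ∈ W is the orthogonal projection of f onto W. Writing g = a_0 + a_1 x + a_2 x^2, the coefficients solve the normal equations G · a = b where
  G_{ij} = <φ_i, φ_j> and b_i = <f, φ_i>, with φ_0 = 1, φ_1 = x, φ_2 = x^2.
G =
  [2, 0, 2/3]
  [0, 2/3, 0]
  [2/3, 0, 2/5],
b = (52/15, 22/15, 116/105).
Solving gives a_0 = 64/35, a_1 = 11/5, a_2 = -2/7, so
  g(x) = -2*x^2/7 + 11*x/5 + 64/35.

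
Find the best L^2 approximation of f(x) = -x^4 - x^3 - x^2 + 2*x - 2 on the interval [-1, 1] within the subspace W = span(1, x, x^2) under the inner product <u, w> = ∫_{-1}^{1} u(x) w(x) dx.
g(x) = -13*x^2/7 + 7*x/5 - 67/35

The best approximation g ∈ W is the orthogonal projection of f onto W. Writing g = a_0 + a_1 x + a_2 x^2, the coefficients solve the normal equations G · a = b where
  G_{ij} = <φ_i, φ_j> and b_i = <f, φ_i>, with φ_0 = 1, φ_1 = x, φ_2 = x^2.
G =
  [2, 0, 2/3]
  [0, 2/3, 0]
  [2/3, 0, 2/5],
b = (-76/15, 14/15, -212/105).
Solving gives a_0 = -67/35, a_1 = 7/5, a_2 = -13/7, so
  g(x) = -13*x^2/7 + 7*x/5 - 67/35.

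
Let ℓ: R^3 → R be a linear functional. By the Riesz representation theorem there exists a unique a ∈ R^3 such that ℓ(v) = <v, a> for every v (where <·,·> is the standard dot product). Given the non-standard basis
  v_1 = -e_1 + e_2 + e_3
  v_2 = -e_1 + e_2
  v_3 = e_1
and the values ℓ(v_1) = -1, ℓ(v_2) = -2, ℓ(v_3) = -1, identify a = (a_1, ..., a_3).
a = (-1, -3, 1)

Write a = (a_1, ..., a_3) in the standard basis. For each basis vector v_i, ℓ(v_i) = <v_i, a> is a linear equation in the a_j's. Collect the n equations into a matrix system V a = ℓ, where row i of V is v_i (expressed in the standard basis). Since V is invertible (lower-triangular with 1s on the diagonal, up to permutation), solve by back-substitution:
  V =
[[-1, 1, 1],
 [-1, 1, 0],
 [1, 0, 0]]
  V a = (-1, -2, -1)
Solving gives a = (-1, -3, 1).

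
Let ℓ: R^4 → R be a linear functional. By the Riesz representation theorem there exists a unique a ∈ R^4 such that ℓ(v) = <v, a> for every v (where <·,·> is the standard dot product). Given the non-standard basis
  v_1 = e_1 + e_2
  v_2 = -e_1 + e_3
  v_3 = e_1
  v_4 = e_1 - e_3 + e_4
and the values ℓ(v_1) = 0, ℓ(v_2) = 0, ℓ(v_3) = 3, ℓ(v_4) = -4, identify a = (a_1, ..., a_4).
a = (3, -3, 3, -4)

Write a = (a_1, ..., a_4) in the standard basis. For each basis vector v_i, ℓ(v_i) = <v_i, a> is a linear equation in the a_j's. Collect the n equations into a matrix system V a = ℓ, where row i of V is v_i (expressed in the standard basis). Since V is invertible (lower-triangular with 1s on the diagonal, up to permutation), solve by back-substitution:
  V =
[[1, 1, 0, 0],
 [-1, 0, 1, 0],
 [1, 0, 0, 0],
 [1, 0, -1, 1]]
  V a = (0, 0, 3, -4)
Solving gives a = (3, -3, 3, -4).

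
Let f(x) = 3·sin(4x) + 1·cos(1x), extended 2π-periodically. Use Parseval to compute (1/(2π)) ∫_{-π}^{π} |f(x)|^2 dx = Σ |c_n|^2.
Σ |c_n|^2 = 5

Expand |f|^2 and use orthogonality of {sin(nx), cos(mx)} on [-π, π]:
  ∫_{-π}^{π} sin(nx)^2 dx = π, ∫ cos(mx)^2 dx = π, and cross terms integrate to 0.
So ∫_{-π}^{π} f(x)^2 dx = 3^2 · π + 1^2 · π = (9 + 1)π.
Divide by 2π: (9 + 1)/2 = 5.
By Parseval, this equals Σ |c_n|^2.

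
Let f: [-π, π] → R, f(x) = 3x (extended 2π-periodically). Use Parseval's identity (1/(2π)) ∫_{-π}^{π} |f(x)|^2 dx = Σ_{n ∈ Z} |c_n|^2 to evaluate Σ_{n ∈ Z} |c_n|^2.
Σ |c_n|^2 = 3π^2

Expand and integrate term by term over [-π, π]:
  ∫ (3x)^2 dx = 9·(2π^3/3); ∫ 2·3·(0)·x dx = 0 (odd integrand); ∫ 0^2 dx = 0·2π.
So (1/(2π)) ∫_{-π}^{π} (3x)^2 dx = 9π^2/3 + 0 = 3π^2.
Parseval ⇒ Σ |c_n|^2 = 3π^2.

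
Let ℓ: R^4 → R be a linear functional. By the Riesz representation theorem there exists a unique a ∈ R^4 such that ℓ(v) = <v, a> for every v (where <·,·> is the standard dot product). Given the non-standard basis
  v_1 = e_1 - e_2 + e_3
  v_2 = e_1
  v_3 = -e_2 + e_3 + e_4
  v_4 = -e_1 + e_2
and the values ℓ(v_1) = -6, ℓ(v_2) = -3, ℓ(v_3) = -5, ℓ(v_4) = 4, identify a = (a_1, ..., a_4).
a = (-3, 1, -2, -2)

Write a = (a_1, ..., a_4) in the standard basis. For each basis vector v_i, ℓ(v_i) = <v_i, a> is a linear equation in the a_j's. Collect the n equations into a matrix system V a = ℓ, where row i of V is v_i (expressed in the standard basis). Since V is invertible (lower-triangular with 1s on the diagonal, up to permutation), solve by back-substitution:
  V =
[[1, -1, 1, 0],
 [1, 0, 0, 0],
 [0, -1, 1, 1],
 [-1, 1, 0, 0]]
  V a = (-6, -3, -5, 4)
Solving gives a = (-3, 1, -2, -2).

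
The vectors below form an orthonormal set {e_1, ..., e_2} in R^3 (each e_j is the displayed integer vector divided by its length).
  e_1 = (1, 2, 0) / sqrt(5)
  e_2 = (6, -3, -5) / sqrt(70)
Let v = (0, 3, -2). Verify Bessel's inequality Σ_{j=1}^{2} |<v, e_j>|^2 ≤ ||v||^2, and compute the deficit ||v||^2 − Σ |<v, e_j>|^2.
Σ |<v, e_j>|^2 = 101/14; ||v||^2 = 13; deficit = 81/14

Write each e_j = u_j / sqrt(<u_j, u_j>) where u_j is the displayed integer vector. Then <v, e_j> = <v, u_j> / sqrt(<u_j, u_j>), so |<v, e_j>|^2 = <v, u_j>^2 / <u_j, u_j>.
Coefficients: <v, e_1> = 6/sqrt(5), <v, e_2> = 1/sqrt(70).
Square and sum: Σ |<v, e_j>|^2 = 101/14.
Compute ||v||^2 = v·v = 13.
Deficit = 13 − 101/14 = 81/14 ≥ 0, confirming Bessel's inequality. (The deficit equals ||v − Σ <v,e_j> e_j||^2, the squared distance from v to span{e_j}.)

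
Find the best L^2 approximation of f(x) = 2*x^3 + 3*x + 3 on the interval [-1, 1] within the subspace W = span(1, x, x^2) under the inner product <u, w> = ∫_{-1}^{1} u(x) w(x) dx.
g(x) = 21*x/5 + 3

The best approximation g ∈ W is the orthogonal projection of f onto W. Writing g = a_0 + a_1 x + a_2 x^2, the coefficients solve the normal equations G · a = b where
  G_{ij} = <φ_i, φ_j> and b_i = <f, φ_i>, with φ_0 = 1, φ_1 = x, φ_2 = x^2.
G =
  [2, 0, 2/3]
  [0, 2/3, 0]
  [2/3, 0, 2/5],
b = (6, 14/5, 2).
Solving gives a_0 = 3, a_1 = 21/5, a_2 = 0, so
  g(x) = 21*x/5 + 3.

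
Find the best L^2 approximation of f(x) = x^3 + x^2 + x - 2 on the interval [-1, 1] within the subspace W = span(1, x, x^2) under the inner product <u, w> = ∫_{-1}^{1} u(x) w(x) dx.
g(x) = x^2 + 8*x/5 - 2

The best approximation g ∈ W is the orthogonal projection of f onto W. Writing g = a_0 + a_1 x + a_2 x^2, the coefficients solve the normal equations G · a = b where
  G_{ij} = <φ_i, φ_j> and b_i = <f, φ_i>, with φ_0 = 1, φ_1 = x, φ_2 = x^2.
G =
  [2, 0, 2/3]
  [0, 2/3, 0]
  [2/3, 0, 2/5],
b = (-10/3, 16/15, -14/15).
Solving gives a_0 = -2, a_1 = 8/5, a_2 = 1, so
  g(x) = x^2 + 8*x/5 - 2.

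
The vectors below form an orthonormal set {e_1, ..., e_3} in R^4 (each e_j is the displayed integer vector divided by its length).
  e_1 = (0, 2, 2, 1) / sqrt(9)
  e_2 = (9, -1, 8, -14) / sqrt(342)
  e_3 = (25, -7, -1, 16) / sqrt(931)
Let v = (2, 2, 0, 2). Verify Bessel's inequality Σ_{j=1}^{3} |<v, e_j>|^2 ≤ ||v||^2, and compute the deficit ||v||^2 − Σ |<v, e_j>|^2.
Σ |<v, e_j>|^2 = 460/49; ||v||^2 = 12; deficit = 128/49

Write each e_j = u_j / sqrt(<u_j, u_j>) where u_j is the displayed integer vector. Then <v, e_j> = <v, u_j> / sqrt(<u_j, u_j>), so |<v, e_j>|^2 = <v, u_j>^2 / <u_j, u_j>.
Coefficients: <v, e_1> = 6/sqrt(9), <v, e_2> = -12/sqrt(342), <v, e_3> = 68/sqrt(931).
Square and sum: Σ |<v, e_j>|^2 = 460/49.
Compute ||v||^2 = v·v = 12.
Deficit = 12 − 460/49 = 128/49 ≥ 0, confirming Bessel's inequality. (The deficit equals ||v − Σ <v,e_j> e_j||^2, the squared distance from v to span{e_j}.)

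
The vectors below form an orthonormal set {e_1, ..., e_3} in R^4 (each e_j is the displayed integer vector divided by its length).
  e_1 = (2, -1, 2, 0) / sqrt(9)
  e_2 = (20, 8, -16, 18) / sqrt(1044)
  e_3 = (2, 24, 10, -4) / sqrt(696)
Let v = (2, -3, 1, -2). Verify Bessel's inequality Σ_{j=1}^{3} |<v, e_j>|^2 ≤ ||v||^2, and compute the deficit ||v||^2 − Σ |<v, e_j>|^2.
Σ |<v, e_j>|^2 = 83/6; ||v||^2 = 18; deficit = 25/6

Write each e_j = u_j / sqrt(<u_j, u_j>) where u_j is the displayed integer vector. Then <v, e_j> = <v, u_j> / sqrt(<u_j, u_j>), so |<v, e_j>|^2 = <v, u_j>^2 / <u_j, u_j>.
Coefficients: <v, e_1> = 9/sqrt(9), <v, e_2> = -36/sqrt(1044), <v, e_3> = -50/sqrt(696).
Square and sum: Σ |<v, e_j>|^2 = 83/6.
Compute ||v||^2 = v·v = 18.
Deficit = 18 − 83/6 = 25/6 ≥ 0, confirming Bessel's inequality. (The deficit equals ||v − Σ <v,e_j> e_j||^2, the squared distance from v to span{e_j}.)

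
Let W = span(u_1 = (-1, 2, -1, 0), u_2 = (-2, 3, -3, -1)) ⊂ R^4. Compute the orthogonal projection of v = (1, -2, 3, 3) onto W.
proj_W(v) = (28/17, -24/17, 60/17, 32/17)

Set up U = [u_1 | ... | u_2] ∈ R^(4×2). The projector onto W = col(U) is P = U (U^T U)^(-1) U^T.
Compute U^T U =
  [6, 11]
  [11, 23],
and U^T v = (-8, -20).
Solve U^T U · c = U^T v for the coefficients: c = (36/17, -32/17). The projection is proj_W(v) = U c.
Check: (v - proj_W(v)) · u_1 = 0  (should be 0).
Check: (v - proj_W(v)) · u_2 = 0  (should be 0).
Result: proj_W(v) = (28/17, -24/17, 60/17, 32/17).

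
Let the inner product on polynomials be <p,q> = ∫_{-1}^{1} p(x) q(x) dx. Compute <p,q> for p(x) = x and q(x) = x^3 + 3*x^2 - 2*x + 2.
<p,q> = -14/15

Expand the product: p(x)·q(x) = x^4 + 3*x^3 - 2*x^2 + 2*x.
∫_{-1}^{1} of each monomial x^k gives [2/(k+1) if k even, 0 if k odd]. Integrating term-by-term (or equivalently evaluating the antiderivative F(x) = x^5/5 + 3*x^4/4 - 2*x^3/3 + x^2 at the endpoints):
  F(1) − F(−1) = 77/60 − (133/60) = -14/15.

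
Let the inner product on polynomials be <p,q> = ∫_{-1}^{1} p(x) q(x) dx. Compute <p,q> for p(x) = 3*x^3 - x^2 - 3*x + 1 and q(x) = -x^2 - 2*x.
<p,q> = 4/3

Expand the product: p(x)·q(x) = -3*x^5 - 5*x^4 + 5*x^3 + 5*x^2 - 2*x.
∫_{-1}^{1} of each monomial x^k gives [2/(k+1) if k even, 0 if k odd]. Integrating term-by-term (or equivalently evaluating the antiderivative F(x) = -x^6/2 - x^5 + 5*x^4/4 + 5*x^3/3 - x^2 at the endpoints):
  F(1) − F(−1) = 5/12 − (-11/12) = 4/3.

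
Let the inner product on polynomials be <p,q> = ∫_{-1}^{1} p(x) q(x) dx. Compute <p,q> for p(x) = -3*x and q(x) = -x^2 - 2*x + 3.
<p,q> = 4

Expand the product: p(x)·q(x) = 3*x^3 + 6*x^2 - 9*x.
∫_{-1}^{1} of each monomial x^k gives [2/(k+1) if k even, 0 if k odd]. Integrating term-by-term (or equivalently evaluating the antiderivative F(x) = 3*x^4/4 + 2*x^3 - 9*x^2/2 at the endpoints):
  F(1) − F(−1) = -7/4 − (-23/4) = 4.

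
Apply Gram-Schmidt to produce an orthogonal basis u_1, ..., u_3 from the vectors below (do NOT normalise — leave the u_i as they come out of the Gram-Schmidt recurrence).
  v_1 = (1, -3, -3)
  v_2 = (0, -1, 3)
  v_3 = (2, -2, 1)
Orthogonal basis:
  u_1 = (1, -3, -3)
  u_2 = (6/19, -37/19, 39/19)
  u_3 = (114/77, 57/154, 19/154)

Apply the Gram-Schmidt recurrence
  u_1 = v_1
  u_i = v_i − Σ_{j<i} ((v_i · u_j) / (u_j · u_j)) · u_j.

Step by step this gives:
  u_1 = (1, -3, -3)
  u_2 = (6/19, -37/19, 39/19)
  u_3 = (114/77, 57/154, 19/154)

Orthogonality check:
  u_2 · u_1 = 0 (should be 0)
  u_3 · u_1 = 0 (should be 0)
  u_3 · u_2 = 0 (should be 0)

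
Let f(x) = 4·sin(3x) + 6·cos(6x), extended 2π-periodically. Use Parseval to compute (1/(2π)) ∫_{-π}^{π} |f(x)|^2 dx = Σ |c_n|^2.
Σ |c_n|^2 = 26

Expand |f|^2 and use orthogonality of {sin(nx), cos(mx)} on [-π, π]:
  ∫_{-π}^{π} sin(nx)^2 dx = π, ∫ cos(mx)^2 dx = π, and cross terms integrate to 0.
So ∫_{-π}^{π} f(x)^2 dx = 4^2 · π + 6^2 · π = (16 + 36)π.
Divide by 2π: (16 + 36)/2 = 26.
By Parseval, this equals Σ |c_n|^2.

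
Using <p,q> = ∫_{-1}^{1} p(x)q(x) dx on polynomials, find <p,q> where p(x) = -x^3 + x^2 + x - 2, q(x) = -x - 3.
<p,q> = 146/15

Expand the product: p(x)·q(x) = x^4 + 2*x^3 - 4*x^2 - x + 6.
∫_{-1}^{1} of each monomial x^k gives [2/(k+1) if k even, 0 if k odd]. Integrating term-by-term (or equivalently evaluating the antiderivative F(x) = x^5/5 + x^4/2 - 4*x^3/3 - x^2/2 + 6*x at the endpoints):
  F(1) − F(−1) = 73/15 − (-73/15) = 146/15.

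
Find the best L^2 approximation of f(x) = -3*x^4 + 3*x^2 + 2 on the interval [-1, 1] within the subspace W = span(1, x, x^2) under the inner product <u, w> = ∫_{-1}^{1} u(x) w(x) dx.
g(x) = 3*x^2/7 + 79/35

The best approximation g ∈ W is the orthogonal projection of f onto W. Writing g = a_0 + a_1 x + a_2 x^2, the coefficients solve the normal equations G · a = b where
  G_{ij} = <φ_i, φ_j> and b_i = <f, φ_i>, with φ_0 = 1, φ_1 = x, φ_2 = x^2.
G =
  [2, 0, 2/3]
  [0, 2/3, 0]
  [2/3, 0, 2/5],
b = (24/5, 0, 176/105).
Solving gives a_0 = 79/35, a_1 = 0, a_2 = 3/7, so
  g(x) = 3*x^2/7 + 79/35.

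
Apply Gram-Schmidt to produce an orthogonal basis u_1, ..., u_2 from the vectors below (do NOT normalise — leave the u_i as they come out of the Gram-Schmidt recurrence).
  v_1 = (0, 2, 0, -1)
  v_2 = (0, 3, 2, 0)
Orthogonal basis:
  u_1 = (0, 2, 0, -1)
  u_2 = (0, 3/5, 2, 6/5)

Apply the Gram-Schmidt recurrence
  u_1 = v_1
  u_i = v_i − Σ_{j<i} ((v_i · u_j) / (u_j · u_j)) · u_j.

Step by step this gives:
  u_1 = (0, 2, 0, -1)
  u_2 = (0, 3/5, 2, 6/5)

Orthogonality check:
  u_2 · u_1 = 0 (should be 0)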